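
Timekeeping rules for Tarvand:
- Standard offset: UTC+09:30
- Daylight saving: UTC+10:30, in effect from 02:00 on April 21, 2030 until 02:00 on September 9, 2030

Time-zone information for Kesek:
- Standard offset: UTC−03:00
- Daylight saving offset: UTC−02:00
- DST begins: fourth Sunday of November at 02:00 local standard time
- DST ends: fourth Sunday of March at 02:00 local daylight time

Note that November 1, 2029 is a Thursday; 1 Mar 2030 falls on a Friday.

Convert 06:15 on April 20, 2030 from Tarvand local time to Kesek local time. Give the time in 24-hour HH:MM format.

17:45

Daylight saving runs 21 April – 9 September; April 20, 2030 is outside that window, so Tarvand is on standard time at UTC+09:30.
06:15 Tarvand − 9h30m = 20:45 UTC (rolling into the previous day, 19 April 2030).
1 November 2029 is a Thursday, so the first Sunday is November 4 and the fourth is November 25.
1 March 2030 is a Friday, so the first Sunday is March 3 and the fourth is March 24.
At the standard offset (UTC−03:00), 20:45 UTC − 3h = 17:45 Kesek standard time.
The standard-time date in Kesek, April 19, 2030, is outside the daylight-saving period (25 November 2029 – 24 March 2030), so Kesek is on standard time, UTC−03:00.
20:45 UTC − 3h = 17:45 Kesek.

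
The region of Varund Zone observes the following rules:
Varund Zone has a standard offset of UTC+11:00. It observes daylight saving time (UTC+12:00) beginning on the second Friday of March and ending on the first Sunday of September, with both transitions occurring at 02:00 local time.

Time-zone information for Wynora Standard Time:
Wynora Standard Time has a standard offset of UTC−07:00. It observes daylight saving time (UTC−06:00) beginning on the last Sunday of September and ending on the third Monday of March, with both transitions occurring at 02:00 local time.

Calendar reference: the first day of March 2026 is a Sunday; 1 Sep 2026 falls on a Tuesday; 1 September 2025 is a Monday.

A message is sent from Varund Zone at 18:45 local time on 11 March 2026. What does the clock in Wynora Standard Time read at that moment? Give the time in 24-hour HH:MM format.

1 March 2026 is a Sunday, so the first Friday is March 6 and the second is March 13.
1 September 2026 is a Tuesday, so the first Sunday is September 6.
11 March 2026 is outside the daylight-saving period (13 March – 6 September), so Varund Zone is on standard time, UTC+11:00.
18:45 Varund Zone − 11h = 07:45 UTC.
1 September 2025 is a Monday, so Sundays fall on 7, 14, 21, 28; the last is September 28.
1 March 2026 is a Sunday, so the first Monday is March 2 and the third is March 16.
At the standard offset (UTC−07:00), 07:45 UTC − 7h = 00:45 Wynora Standard Time standard time.
The standard-time date in Wynora Standard Time, 11 March 2026, lies within the daylight-saving period (28 September 2025 – 16 March 2026), so Wynora Standard Time is on daylight time, UTC−06:00.
07:45 UTC − 6h = 01:45 Wynora Standard Time.

01:45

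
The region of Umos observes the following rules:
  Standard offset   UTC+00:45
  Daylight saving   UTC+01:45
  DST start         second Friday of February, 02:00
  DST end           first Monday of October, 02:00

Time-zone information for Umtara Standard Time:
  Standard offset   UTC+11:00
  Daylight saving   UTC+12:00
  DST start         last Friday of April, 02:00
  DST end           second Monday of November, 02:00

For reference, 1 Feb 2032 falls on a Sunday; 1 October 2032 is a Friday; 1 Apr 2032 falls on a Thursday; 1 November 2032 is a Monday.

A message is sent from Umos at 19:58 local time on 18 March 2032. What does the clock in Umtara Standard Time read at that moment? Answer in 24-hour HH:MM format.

1 February 2032 is a Sunday, so the first Friday is February 6 and the second is February 13.
1 October 2032 is a Friday, so the first Monday is October 4.
18 March 2032 falls between 13 February and 4 October, so daylight saving is in effect and Umos is at UTC+01:45.
19:58 Umos − 1h45m = 18:13 UTC.
1 April 2032 is a Thursday, so Fridays fall on 2, 9, 16, 23, 30; the last is April 30.
1 November 2032 is a Monday, so the first Monday is November 1 and the second is November 8.
At the standard offset (UTC+11:00), 18:13 UTC + 11h = 05:13 Umtara Standard Time standard time (rolling into the next day, 19 March 2032).
The standard-time date in Umtara Standard Time, 19 March 2032, does not fall between 30 April and 8 November, so daylight saving is not in effect and Umtara Standard Time is at UTC+11:00.
18:13 UTC + 11h = 05:13 Umtara Standard Time (rolling into the next day, 19 March 2032).

05:13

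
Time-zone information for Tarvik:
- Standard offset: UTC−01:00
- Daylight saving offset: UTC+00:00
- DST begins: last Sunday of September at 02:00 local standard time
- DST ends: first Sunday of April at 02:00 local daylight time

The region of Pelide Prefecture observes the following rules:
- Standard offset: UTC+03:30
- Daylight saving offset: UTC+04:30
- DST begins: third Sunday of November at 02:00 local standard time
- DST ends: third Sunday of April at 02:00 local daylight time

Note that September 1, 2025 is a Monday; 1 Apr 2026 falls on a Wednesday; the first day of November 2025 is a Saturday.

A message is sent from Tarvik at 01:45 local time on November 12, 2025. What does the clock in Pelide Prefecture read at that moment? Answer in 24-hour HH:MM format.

1 September 2025 is a Monday, so Sundays fall on 7, 14, 21, 28; the last is September 28.
1 April 2026 is a Wednesday, so the first Sunday is April 5.
November 12, 2025 lies within the daylight-saving period (28 September 2025 – 5 April 2026), so Tarvik is on daylight time, UTC+00:00.
01:45 Tarvik − 0h = 01:45 UTC.
1 November 2025 is a Saturday, so the first Sunday is November 2 and the third is November 16.
1 April 2026 is a Wednesday, so the first Sunday is April 5 and the third is April 19.
At the standard offset (UTC+03:30), 01:45 UTC + 3h30m = 05:15 Pelide Prefecture standard time.
The standard-time date in Pelide Prefecture, November 12, 2025, is outside the daylight-saving period (16 November 2025 – 19 April 2026), so Pelide Prefecture is on standard time, UTC+03:30.
01:45 UTC + 3h30m = 05:15 Pelide Prefecture.

05:15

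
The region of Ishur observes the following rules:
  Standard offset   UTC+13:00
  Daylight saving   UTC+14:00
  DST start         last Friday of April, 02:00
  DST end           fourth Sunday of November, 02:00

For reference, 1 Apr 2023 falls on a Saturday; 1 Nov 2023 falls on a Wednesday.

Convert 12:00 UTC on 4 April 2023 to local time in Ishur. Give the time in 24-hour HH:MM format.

1 April 2023 is a Saturday, so Fridays fall on 7, 14, 21, 28; the last is April 28.
1 November 2023 is a Wednesday, so the first Sunday is November 5 and the fourth is November 26.
At the standard offset (UTC+13:00), 12:00 UTC + 13h = 01:00 Ishur standard time (rolling into the next day, 5 April 2023).
The standard-time date in Ishur, 5 April 2023, is outside the daylight-saving period (28 April – 26 November), so Ishur is on standard time, UTC+13:00.
12:00 UTC + 13h = 01:00 local (rolling into the next day, 5 April 2023).

01:00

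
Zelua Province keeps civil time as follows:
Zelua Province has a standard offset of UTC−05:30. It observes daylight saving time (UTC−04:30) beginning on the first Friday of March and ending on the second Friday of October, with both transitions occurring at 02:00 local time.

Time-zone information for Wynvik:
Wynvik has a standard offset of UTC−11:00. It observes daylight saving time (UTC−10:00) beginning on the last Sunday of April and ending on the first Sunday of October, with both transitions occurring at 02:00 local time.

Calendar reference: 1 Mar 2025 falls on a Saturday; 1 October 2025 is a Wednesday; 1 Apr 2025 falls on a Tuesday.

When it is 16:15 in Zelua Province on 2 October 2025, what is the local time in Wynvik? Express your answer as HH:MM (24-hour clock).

10:45

1 March 2025 is a Saturday, so the first Friday is March 7.
1 October 2025 is a Wednesday, so the first Friday is October 3 and the second is October 10.
Daylight saving runs 7 March – 10 October; 2 October 2025 is inside that window, so Zelua Province is at UTC−04:30.
16:15 Zelua Province + 4h30m = 20:45 UTC.
1 April 2025 is a Tuesday, so Sundays fall on 6, 13, 20, 27; the last is April 27.
1 October 2025 is a Wednesday, so the first Sunday is October 5.
At the standard offset (UTC−11:00), 20:45 UTC − 11h = 09:45 Wynvik standard time.
The standard-time date in Wynvik, 2 October 2025, lies within the daylight-saving period (27 April – 5 October), so Wynvik is on daylight time, UTC−10:00.
20:45 UTC − 10h = 10:45 Wynvik.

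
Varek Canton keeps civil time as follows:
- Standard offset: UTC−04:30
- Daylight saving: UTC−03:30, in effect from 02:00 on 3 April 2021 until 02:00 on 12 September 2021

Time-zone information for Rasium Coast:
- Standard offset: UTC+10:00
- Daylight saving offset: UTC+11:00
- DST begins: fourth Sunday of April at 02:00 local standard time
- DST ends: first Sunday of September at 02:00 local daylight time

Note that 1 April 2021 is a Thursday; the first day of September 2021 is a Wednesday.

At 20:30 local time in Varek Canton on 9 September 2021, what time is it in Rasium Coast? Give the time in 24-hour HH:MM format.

9 September 2021 falls between 3 April and 12 September, so daylight saving is in effect and Varek Canton is at UTC−03:30.
20:30 Varek Canton + 3h30m = 00:00 UTC (rolling into the next day, 10 September 2021).
1 April 2021 is a Thursday, so the first Sunday is April 4 and the fourth is April 25.
1 September 2021 is a Wednesday, so the first Sunday is September 5.
At the standard offset (UTC+10:00), 00:00 UTC + 10h = 10:00 Rasium Coast standard time.
Daylight saving runs 25 April – 5 September; the standard-time date in Rasium Coast, 10 September 2021, is outside that window, so Rasium Coast is on standard time at UTC+10:00.
00:00 UTC + 10h = 10:00 Rasium Coast.

10:00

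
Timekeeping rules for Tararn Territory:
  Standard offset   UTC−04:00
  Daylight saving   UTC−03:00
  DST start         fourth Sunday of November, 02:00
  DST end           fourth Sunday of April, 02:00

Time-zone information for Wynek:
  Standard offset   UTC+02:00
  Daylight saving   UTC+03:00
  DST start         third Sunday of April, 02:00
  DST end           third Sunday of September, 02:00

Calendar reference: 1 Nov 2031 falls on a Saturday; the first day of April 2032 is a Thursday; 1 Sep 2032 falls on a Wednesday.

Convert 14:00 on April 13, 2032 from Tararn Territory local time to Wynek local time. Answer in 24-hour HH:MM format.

19:00

1 November 2031 is a Saturday, so the first Sunday is November 2 and the fourth is November 23.
1 April 2032 is a Thursday, so the first Sunday is April 4 and the fourth is April 25.
April 13, 2032 lies within the daylight-saving period (23 November 2031 – 25 April 2032), so Tararn Territory is on daylight time, UTC−03:00.
14:00 Tararn Territory + 3h = 17:00 UTC.
1 April 2032 is a Thursday, so the first Sunday is April 4 and the third is April 18.
1 September 2032 is a Wednesday, so the first Sunday is September 5 and the third is September 19.
At the standard offset (UTC+02:00), 17:00 UTC + 2h = 19:00 Wynek standard time.
The standard-time date in Wynek, April 13, 2032, does not fall between 18 April and 19 September, so daylight saving is not in effect and Wynek is at UTC+02:00.
17:00 UTC + 2h = 19:00 Wynek.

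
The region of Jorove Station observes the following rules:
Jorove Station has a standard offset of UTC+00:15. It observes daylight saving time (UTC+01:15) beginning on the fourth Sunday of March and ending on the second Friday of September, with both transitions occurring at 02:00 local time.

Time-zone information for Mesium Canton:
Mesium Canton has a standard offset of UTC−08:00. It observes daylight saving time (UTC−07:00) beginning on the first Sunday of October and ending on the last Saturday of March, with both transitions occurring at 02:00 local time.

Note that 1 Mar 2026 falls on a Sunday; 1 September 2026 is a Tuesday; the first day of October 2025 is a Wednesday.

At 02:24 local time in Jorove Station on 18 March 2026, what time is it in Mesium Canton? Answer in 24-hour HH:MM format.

19:09

1 March 2026 is a Sunday, so the first Sunday is March 1 and the fourth is March 22.
1 September 2026 is a Tuesday, so the first Friday is September 4 and the second is September 11.
18 March 2026 does not fall between 22 March and 11 September, so daylight saving is not in effect and Jorove Station is at UTC+00:15.
02:24 Jorove Station − 0h15m = 02:09 UTC.
1 October 2025 is a Wednesday, so the first Sunday is October 5.
1 March 2026 is a Sunday, so Saturdays fall on 7, 14, 21, 28; the last is March 28.
At the standard offset (UTC−08:00), 02:09 UTC − 8h = 18:09 Mesium Canton standard time (rolling into the previous day, 17 March 2026).
The standard-time date in Mesium Canton, 17 March 2026, falls between 5 October 2025 and 28 March 2026, so daylight saving is in effect and Mesium Canton is at UTC−07:00.
02:09 UTC − 7h = 19:09 Mesium Canton (rolling into the previous day, 17 March 2026).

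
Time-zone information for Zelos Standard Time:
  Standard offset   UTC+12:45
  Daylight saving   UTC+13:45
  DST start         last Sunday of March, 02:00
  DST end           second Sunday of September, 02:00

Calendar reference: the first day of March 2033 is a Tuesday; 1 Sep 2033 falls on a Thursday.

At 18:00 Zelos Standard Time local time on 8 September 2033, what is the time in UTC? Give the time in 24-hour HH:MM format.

1 March 2033 is a Tuesday, so Sundays fall on 6, 13, 20, 27; the last is March 27.
1 September 2033 is a Thursday, so the first Sunday is September 4 and the second is September 11.
8 September 2033 lies within the daylight-saving period (27 March – 11 September), so Zelos Standard Time is on daylight time, UTC+13:45.
18:00 local − 13h45m = 04:15 UTC.

04:15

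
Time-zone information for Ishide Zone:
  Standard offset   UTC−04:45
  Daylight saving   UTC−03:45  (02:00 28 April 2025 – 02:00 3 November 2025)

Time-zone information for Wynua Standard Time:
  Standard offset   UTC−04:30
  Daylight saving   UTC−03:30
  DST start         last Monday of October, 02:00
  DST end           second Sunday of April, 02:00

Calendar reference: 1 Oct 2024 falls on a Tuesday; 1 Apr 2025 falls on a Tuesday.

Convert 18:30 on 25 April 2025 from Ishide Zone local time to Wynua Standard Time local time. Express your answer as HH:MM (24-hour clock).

18:45

Daylight saving runs 28 April – 3 November; 25 April 2025 is outside that window, so Ishide Zone is on standard time at UTC−04:45.
18:30 Ishide Zone + 4h45m = 23:15 UTC.
1 October 2024 is a Tuesday, so Mondays fall on 7, 14, 21, 28; the last is October 28.
1 April 2025 is a Tuesday, so the first Sunday is April 6 and the second is April 13.
At the standard offset (UTC−04:30), 23:15 UTC − 4h30m = 18:45 Wynua Standard Time standard time.
The standard-time date in Wynua Standard Time, 25 April 2025, is outside the daylight-saving period (28 October 2024 – 13 April 2025), so Wynua Standard Time is on standard time, UTC−04:30.
23:15 UTC − 4h30m = 18:45 Wynua Standard Time.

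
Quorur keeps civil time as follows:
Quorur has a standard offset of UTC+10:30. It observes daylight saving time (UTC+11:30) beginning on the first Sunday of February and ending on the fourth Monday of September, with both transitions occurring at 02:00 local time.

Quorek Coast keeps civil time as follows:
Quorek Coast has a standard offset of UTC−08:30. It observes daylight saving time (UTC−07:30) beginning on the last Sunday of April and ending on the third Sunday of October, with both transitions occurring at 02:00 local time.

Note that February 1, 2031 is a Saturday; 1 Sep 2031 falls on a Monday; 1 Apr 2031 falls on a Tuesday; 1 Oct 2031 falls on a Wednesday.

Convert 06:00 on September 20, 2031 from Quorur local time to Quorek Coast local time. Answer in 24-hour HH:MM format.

1 February 2031 is a Saturday, so the first Sunday is February 2.
1 September 2031 is a Monday, so the first Monday is September 1 and the fourth is September 22.
Daylight saving runs 2 February – 22 September; September 20, 2031 is inside that window, so Quorur is at UTC+11:30.
06:00 Quorur − 11h30m = 18:30 UTC (rolling into the previous day, 19 September 2031).
1 April 2031 is a Tuesday, so Sundays fall on 6, 13, 20, 27; the last is April 27.
1 October 2031 is a Wednesday, so the first Sunday is October 5 and the third is October 19.
At the standard offset (UTC−08:30), 18:30 UTC − 8h30m = 10:00 Quorek Coast standard time.
Daylight saving runs 27 April – 19 October; the standard-time date in Quorek Coast, September 19, 2031, is inside that window, so Quorek Coast is at UTC−07:30.
18:30 UTC − 7h30m = 11:00 Quorek Coast.

11:00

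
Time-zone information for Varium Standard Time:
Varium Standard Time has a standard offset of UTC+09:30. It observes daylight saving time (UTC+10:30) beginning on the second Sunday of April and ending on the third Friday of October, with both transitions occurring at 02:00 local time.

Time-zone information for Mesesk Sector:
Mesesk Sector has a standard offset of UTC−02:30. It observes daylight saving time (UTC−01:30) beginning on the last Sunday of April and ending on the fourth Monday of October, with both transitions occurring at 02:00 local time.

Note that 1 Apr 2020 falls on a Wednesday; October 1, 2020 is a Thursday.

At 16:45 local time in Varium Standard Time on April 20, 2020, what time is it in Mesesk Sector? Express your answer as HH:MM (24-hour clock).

1 April 2020 is a Wednesday, so the first Sunday is April 5 and the second is April 12.
1 October 2020 is a Thursday, so the first Friday is October 2 and the third is October 16.
April 20, 2020 lies within the daylight-saving period (12 April – 16 October), so Varium Standard Time is on daylight time, UTC+10:30.
16:45 Varium Standard Time − 10h30m = 06:15 UTC.
1 April 2020 is a Wednesday, so Sundays fall on 5, 12, 19, 26; the last is April 26.
1 October 2020 is a Thursday, so the first Monday is October 5 and the fourth is October 26.
At the standard offset (UTC−02:30), 06:15 UTC − 2h30m = 03:45 Mesesk Sector standard time.
Daylight saving runs 26 April – 26 October; the standard-time date in Mesesk Sector, April 20, 2020, is outside that window, so Mesesk Sector is on standard time at UTC−02:30.
06:15 UTC − 2h30m = 03:45 Mesesk Sector.

03:45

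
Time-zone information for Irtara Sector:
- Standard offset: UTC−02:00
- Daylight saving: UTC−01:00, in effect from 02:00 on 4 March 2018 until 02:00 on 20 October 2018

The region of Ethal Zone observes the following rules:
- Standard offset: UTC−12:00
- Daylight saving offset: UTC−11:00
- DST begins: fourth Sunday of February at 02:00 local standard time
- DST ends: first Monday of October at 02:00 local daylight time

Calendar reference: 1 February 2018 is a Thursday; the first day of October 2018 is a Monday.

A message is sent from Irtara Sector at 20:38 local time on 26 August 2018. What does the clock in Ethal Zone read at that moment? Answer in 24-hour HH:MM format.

10:38

26 August 2018 falls between 4 March and 20 October, so daylight saving is in effect and Irtara Sector is at UTC−01:00.
20:38 Irtara Sector + 1h = 21:38 UTC.
1 February 2018 is a Thursday, so the first Sunday is February 4 and the fourth is February 25.
1 October 2018 is a Monday, so the first Monday is October 1.
At the standard offset (UTC−12:00), 21:38 UTC − 12h = 09:38 Ethal Zone standard time.
The standard-time date in Ethal Zone, 26 August 2018, lies within the daylight-saving period (25 February – 1 October), so Ethal Zone is on daylight time, UTC−11:00.
21:38 UTC − 11h = 10:38 Ethal Zone.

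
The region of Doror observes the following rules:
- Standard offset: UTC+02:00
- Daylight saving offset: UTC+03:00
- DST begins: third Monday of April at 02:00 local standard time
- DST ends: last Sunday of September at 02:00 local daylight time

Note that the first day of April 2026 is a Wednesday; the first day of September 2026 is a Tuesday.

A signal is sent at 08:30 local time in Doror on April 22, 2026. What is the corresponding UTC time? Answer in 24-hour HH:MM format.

1 April 2026 is a Wednesday, so the first Monday is April 6 and the third is April 20.
1 September 2026 is a Tuesday, so Sundays fall on 6, 13, 20, 27; the last is September 27.
April 22, 2026 falls between 20 April and 27 September, so daylight saving is in effect and Doror is at UTC+03:00.
08:30 local − 3h = 05:30 UTC.

05:30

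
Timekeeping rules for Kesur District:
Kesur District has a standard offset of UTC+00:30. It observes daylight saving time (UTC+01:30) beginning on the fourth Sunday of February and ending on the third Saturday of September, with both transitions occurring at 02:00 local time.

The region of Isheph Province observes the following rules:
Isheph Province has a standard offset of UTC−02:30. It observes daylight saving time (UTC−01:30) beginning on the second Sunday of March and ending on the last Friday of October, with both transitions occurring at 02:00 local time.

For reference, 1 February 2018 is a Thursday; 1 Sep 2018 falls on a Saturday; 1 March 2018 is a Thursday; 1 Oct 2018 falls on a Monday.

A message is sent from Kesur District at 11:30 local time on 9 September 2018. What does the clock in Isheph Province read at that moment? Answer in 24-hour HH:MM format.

1 February 2018 is a Thursday, so the first Sunday is February 4 and the fourth is February 25.
1 September 2018 is a Saturday, so the first Saturday is September 1 and the third is September 15.
9 September 2018 falls between 25 February and 15 September, so daylight saving is in effect and Kesur District is at UTC+01:30.
11:30 Kesur District − 1h30m = 10:00 UTC.
1 March 2018 is a Thursday, so the first Sunday is March 4 and the second is March 11.
1 October 2018 is a Monday, so Fridays fall on 5, 12, 19, 26; the last is October 26.
At the standard offset (UTC−02:30), 10:00 UTC − 2h30m = 07:30 Isheph Province standard time.
The standard-time date in Isheph Province, 9 September 2018, falls between 11 March and 26 October, so daylight saving is in effect and Isheph Province is at UTC−01:30.
10:00 UTC − 1h30m = 08:30 Isheph Province.

08:30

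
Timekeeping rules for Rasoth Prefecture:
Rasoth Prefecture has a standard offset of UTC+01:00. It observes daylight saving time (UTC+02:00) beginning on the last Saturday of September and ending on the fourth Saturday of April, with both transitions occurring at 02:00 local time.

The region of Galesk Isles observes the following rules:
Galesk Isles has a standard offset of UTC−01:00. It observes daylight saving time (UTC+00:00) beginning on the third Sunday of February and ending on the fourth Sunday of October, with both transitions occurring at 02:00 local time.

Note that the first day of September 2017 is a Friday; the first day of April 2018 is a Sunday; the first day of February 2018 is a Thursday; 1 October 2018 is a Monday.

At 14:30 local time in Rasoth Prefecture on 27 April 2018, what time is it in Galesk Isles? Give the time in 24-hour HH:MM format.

1 September 2017 is a Friday, so Saturdays fall on 2, 9, 16, 23, 30; the last is September 30.
1 April 2018 is a Sunday, so the first Saturday is April 7 and the fourth is April 28.
27 April 2018 falls between 30 September 2017 and 28 April 2018, so daylight saving is in effect and Rasoth Prefecture is at UTC+02:00.
14:30 Rasoth Prefecture − 2h = 12:30 UTC.
1 February 2018 is a Thursday, so the first Sunday is February 4 and the third is February 18.
1 October 2018 is a Monday, so the first Sunday is October 7 and the fourth is October 28.
At the standard offset (UTC−01:00), 12:30 UTC − 1h = 11:30 Galesk Isles standard time.
Daylight saving runs 18 February – 28 October; the standard-time date in Galesk Isles, 27 April 2018, is inside that window, so Galesk Isles is at UTC+00:00.
12:30 UTC + 0h = 12:30 Galesk Isles.

12:30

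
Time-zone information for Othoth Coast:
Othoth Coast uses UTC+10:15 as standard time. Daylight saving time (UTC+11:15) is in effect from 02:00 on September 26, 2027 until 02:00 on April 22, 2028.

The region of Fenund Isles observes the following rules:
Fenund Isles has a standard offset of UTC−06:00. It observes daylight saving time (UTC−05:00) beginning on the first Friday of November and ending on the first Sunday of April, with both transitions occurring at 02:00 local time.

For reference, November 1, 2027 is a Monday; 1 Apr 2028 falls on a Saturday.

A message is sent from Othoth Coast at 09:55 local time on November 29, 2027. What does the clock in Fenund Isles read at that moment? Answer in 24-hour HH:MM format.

17:40

November 29, 2027 falls between 26 September 2027 and 22 April 2028, so daylight saving is in effect and Othoth Coast is at UTC+11:15.
09:55 Othoth Coast − 11h15m = 22:40 UTC (rolling into the previous day, 28 November 2027).
1 November 2027 is a Monday, so the first Friday is November 5.
1 April 2028 is a Saturday, so the first Sunday is April 2.
At the standard offset (UTC−06:00), 22:40 UTC − 6h = 16:40 Fenund Isles standard time.
The standard-time date in Fenund Isles, November 28, 2027, lies within the daylight-saving period (5 November 2027 – 2 April 2028), so Fenund Isles is on daylight time, UTC−05:00.
22:40 UTC − 5h = 17:40 Fenund Isles.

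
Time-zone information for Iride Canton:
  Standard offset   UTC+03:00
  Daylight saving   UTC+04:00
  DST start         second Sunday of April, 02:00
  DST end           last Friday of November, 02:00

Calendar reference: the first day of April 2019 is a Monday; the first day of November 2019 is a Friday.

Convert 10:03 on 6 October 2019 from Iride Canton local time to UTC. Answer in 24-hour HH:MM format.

1 April 2019 is a Monday, so the first Sunday is April 7 and the second is April 14.
1 November 2019 is a Friday, so Fridays fall on 1, 8, 15, 22, 29; the last is November 29.
6 October 2019 lies within the daylight-saving period (14 April – 29 November), so Iride Canton is on daylight time, UTC+04:00.
10:03 local − 4h = 06:03 UTC.

06:03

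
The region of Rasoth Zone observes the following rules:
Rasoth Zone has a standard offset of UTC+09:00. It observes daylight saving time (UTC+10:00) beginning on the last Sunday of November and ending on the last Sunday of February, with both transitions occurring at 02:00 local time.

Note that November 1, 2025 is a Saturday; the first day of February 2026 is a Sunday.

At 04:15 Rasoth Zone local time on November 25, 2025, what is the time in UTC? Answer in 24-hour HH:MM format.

1 November 2025 is a Saturday, so Sundays fall on 2, 9, 16, 23, 30; the last is November 30.
1 February 2026 is a Sunday, so Sundays fall on 1, 8, 15, 22; the last is February 22.
November 25, 2025 is outside the daylight-saving period (30 November 2025 – 22 February 2026), so Rasoth Zone is on standard time, UTC+09:00.
04:15 local − 9h = 19:15 UTC (rolling into the previous day, 24 November 2025).

19:15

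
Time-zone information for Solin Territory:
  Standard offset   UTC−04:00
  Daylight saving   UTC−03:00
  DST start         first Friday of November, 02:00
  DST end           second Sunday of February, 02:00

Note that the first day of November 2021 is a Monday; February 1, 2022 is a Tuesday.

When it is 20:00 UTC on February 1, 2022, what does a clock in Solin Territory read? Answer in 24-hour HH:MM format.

17:00

1 November 2021 is a Monday, so the first Friday is November 5.
1 February 2022 is a Tuesday, so the first Sunday is February 6 and the second is February 13.
At the standard offset (UTC−04:00), 20:00 UTC − 4h = 16:00 Solin Territory standard time.
Daylight saving runs 5 November 2021 – 13 February 2022; the standard-time date in Solin Territory, February 1, 2022, is inside that window, so Solin Territory is at UTC−03:00.
20:00 UTC − 3h = 17:00 local.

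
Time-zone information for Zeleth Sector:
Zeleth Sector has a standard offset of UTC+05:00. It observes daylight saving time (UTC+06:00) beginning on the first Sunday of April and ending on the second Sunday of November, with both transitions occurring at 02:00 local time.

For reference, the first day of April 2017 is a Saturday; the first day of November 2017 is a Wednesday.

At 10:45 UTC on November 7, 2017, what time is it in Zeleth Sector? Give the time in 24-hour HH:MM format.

1 April 2017 is a Saturday, so the first Sunday is April 2.
1 November 2017 is a Wednesday, so the first Sunday is November 5 and the second is November 12.
At the standard offset (UTC+05:00), 10:45 UTC + 5h = 15:45 Zeleth Sector standard time.
The standard-time date in Zeleth Sector, November 7, 2017, lies within the daylight-saving period (2 April – 12 November), so Zeleth Sector is on daylight time, UTC+06:00.
10:45 UTC + 6h = 16:45 local.

16:45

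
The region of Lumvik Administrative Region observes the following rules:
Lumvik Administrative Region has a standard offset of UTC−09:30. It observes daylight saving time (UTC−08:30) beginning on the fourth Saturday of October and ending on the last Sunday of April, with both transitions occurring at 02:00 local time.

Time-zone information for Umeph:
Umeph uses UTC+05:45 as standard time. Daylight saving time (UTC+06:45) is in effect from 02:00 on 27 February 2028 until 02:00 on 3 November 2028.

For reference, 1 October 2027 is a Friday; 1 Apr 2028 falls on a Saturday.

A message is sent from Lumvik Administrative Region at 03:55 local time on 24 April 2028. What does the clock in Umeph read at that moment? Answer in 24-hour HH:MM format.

1 October 2027 is a Friday, so the first Saturday is October 2 and the fourth is October 23.
1 April 2028 is a Saturday, so Sundays fall on 2, 9, 16, 23, 30; the last is April 30.
24 April 2028 falls between 23 October 2027 and 30 April 2028, so daylight saving is in effect and Lumvik Administrative Region is at UTC−08:30.
03:55 Lumvik Administrative Region + 8h30m = 12:25 UTC.
At the standard offset (UTC+05:45), 12:25 UTC + 5h45m = 18:10 Umeph standard time.
The standard-time date in Umeph, 24 April 2028, falls between 27 February and 3 November, so daylight saving is in effect and Umeph is at UTC+06:45.
12:25 UTC + 6h45m = 19:10 Umeph.

19:10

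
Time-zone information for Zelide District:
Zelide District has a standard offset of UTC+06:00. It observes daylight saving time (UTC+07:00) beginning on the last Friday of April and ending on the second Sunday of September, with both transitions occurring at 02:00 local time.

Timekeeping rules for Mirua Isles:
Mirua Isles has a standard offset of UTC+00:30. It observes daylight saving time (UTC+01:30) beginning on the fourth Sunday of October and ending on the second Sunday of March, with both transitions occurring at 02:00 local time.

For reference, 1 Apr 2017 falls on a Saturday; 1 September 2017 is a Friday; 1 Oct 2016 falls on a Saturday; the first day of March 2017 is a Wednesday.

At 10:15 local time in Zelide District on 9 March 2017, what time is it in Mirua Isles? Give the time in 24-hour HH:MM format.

1 April 2017 is a Saturday, so Fridays fall on 7, 14, 21, 28; the last is April 28.
1 September 2017 is a Friday, so the first Sunday is September 3 and the second is September 10.
9 March 2017 is outside the daylight-saving period (28 April – 10 September), so Zelide District is on standard time, UTC+06:00.
10:15 Zelide District − 6h = 04:15 UTC.
1 October 2016 is a Saturday, so the first Sunday is October 2 and the fourth is October 23.
1 March 2017 is a Wednesday, so the first Sunday is March 5 and the second is March 12.
At the standard offset (UTC+00:30), 04:15 UTC + 0h30m = 04:45 Mirua Isles standard time.
Daylight saving runs 23 October 2016 – 12 March 2017; the standard-time date in Mirua Isles, 9 March 2017, is inside that window, so Mirua Isles is at UTC+01:30.
04:15 UTC + 1h30m = 05:45 Mirua Isles.

05:45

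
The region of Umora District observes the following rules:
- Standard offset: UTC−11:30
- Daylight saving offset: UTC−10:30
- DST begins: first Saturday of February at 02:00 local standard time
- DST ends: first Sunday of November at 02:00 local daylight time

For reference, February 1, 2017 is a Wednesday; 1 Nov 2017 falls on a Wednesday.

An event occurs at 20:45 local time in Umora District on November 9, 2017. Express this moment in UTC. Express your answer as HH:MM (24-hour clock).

08:15

1 February 2017 is a Wednesday, so the first Saturday is February 4.
1 November 2017 is a Wednesday, so the first Sunday is November 5.
November 9, 2017 does not fall between 4 February and 5 November, so daylight saving is not in effect and Umora District is at UTC−11:30.
20:45 local + 11h30m = 08:15 UTC (rolling into the next day, 10 November 2017).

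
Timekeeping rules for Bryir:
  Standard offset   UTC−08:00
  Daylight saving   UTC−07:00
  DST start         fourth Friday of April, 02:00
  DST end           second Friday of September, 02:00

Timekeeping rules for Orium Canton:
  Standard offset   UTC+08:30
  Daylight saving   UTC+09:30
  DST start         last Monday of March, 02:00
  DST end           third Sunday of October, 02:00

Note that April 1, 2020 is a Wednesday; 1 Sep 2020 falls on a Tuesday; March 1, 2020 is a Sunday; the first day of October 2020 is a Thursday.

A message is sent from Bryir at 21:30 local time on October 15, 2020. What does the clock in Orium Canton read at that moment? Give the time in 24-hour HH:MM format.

15:00

1 April 2020 is a Wednesday, so the first Friday is April 3 and the fourth is April 24.
1 September 2020 is a Tuesday, so the first Friday is September 4 and the second is September 11.
October 15, 2020 does not fall between 24 April and 11 September, so daylight saving is not in effect and Bryir is at UTC−08:00.
21:30 Bryir + 8h = 05:30 UTC (rolling into the next day, 16 October 2020).
1 March 2020 is a Sunday, so Mondays fall on 2, 9, 16, 23, 30; the last is March 30.
1 October 2020 is a Thursday, so the first Sunday is October 4 and the third is October 18.
At the standard offset (UTC+08:30), 05:30 UTC + 8h30m = 14:00 Orium Canton standard time.
The standard-time date in Orium Canton, October 16, 2020, falls between 30 March and 18 October, so daylight saving is in effect and Orium Canton is at UTC+09:30.
05:30 UTC + 9h30m = 15:00 Orium Canton.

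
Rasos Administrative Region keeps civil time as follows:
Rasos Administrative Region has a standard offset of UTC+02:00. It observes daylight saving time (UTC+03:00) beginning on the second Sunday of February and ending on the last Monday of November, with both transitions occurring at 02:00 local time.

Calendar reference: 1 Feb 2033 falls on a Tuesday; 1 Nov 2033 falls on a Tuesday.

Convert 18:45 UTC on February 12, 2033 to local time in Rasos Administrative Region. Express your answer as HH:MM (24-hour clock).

1 February 2033 is a Tuesday, so the first Sunday is February 6 and the second is February 13.
1 November 2033 is a Tuesday, so Mondays fall on 7, 14, 21, 28; the last is November 28.
At the standard offset (UTC+02:00), 18:45 UTC + 2h = 20:45 Rasos Administrative Region standard time.
The standard-time date in Rasos Administrative Region, February 12, 2033, is outside the daylight-saving period (13 February – 28 November), so Rasos Administrative Region is on standard time, UTC+02:00.
18:45 UTC + 2h = 20:45 local.

20:45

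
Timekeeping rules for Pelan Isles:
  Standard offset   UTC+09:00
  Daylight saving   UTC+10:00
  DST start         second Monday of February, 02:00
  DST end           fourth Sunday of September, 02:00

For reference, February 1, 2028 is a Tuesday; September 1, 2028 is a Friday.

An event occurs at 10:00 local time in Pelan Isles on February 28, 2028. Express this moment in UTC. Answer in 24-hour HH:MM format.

00:00

1 February 2028 is a Tuesday, so the first Monday is February 7 and the second is February 14.
1 September 2028 is a Friday, so the first Sunday is September 3 and the fourth is September 24.
Daylight saving runs 14 February – 24 September; February 28, 2028 is inside that window, so Pelan Isles is at UTC+10:00.
10:00 local − 10h = 00:00 UTC.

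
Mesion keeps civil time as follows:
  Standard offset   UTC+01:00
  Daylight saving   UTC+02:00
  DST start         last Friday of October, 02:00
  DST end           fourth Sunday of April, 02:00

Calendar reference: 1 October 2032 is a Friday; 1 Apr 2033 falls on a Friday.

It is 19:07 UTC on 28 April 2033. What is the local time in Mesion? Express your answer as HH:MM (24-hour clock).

1 October 2032 is a Friday, so Fridays fall on 1, 8, 15, 22, 29; the last is October 29.
1 April 2033 is a Friday, so the first Sunday is April 3 and the fourth is April 24.
At the standard offset (UTC+01:00), 19:07 UTC + 1h = 20:07 Mesion standard time.
The standard-time date in Mesion, 28 April 2033, does not fall between 29 October 2032 and 24 April 2033, so daylight saving is not in effect and Mesion is at UTC+01:00.
19:07 UTC + 1h = 20:07 local.

20:07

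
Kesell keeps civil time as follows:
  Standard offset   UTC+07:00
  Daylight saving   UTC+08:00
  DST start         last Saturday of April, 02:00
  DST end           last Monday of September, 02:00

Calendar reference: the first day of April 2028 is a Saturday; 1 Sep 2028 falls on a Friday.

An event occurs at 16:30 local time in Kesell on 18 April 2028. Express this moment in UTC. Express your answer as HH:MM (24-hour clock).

1 April 2028 is a Saturday, so Saturdays fall on 1, 8, 15, 22, 29; the last is April 29.
1 September 2028 is a Friday, so Mondays fall on 4, 11, 18, 25; the last is September 25.
18 April 2028 is outside the daylight-saving period (29 April – 25 September), so Kesell is on standard time, UTC+07:00.
16:30 local − 7h = 09:30 UTC.

09:30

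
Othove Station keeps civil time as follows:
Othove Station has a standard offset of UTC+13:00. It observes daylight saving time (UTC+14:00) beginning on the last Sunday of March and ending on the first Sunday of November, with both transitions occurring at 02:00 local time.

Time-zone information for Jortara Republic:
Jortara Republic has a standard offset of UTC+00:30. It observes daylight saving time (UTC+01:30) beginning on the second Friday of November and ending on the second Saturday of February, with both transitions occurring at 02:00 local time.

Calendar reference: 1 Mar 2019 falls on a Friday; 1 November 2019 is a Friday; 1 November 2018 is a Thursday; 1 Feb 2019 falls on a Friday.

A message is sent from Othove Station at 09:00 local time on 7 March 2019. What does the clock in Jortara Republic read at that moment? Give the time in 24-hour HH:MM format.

1 March 2019 is a Friday, so Sundays fall on 3, 10, 17, 24, 31; the last is March 31.
1 November 2019 is a Friday, so the first Sunday is November 3.
Daylight saving runs 31 March – 3 November; 7 March 2019 is outside that window, so Othove Station is on standard time at UTC+13:00.
09:00 Othove Station − 13h = 20:00 UTC (rolling into the previous day, 6 March 2019).
1 November 2018 is a Thursday, so the first Friday is November 2 and the second is November 9.
1 February 2019 is a Friday, so the first Saturday is February 2 and the second is February 9.
At the standard offset (UTC+00:30), 20:00 UTC + 0h30m = 20:30 Jortara Republic standard time.
The standard-time date in Jortara Republic, 6 March 2019, does not fall between 9 November 2018 and 9 February 2019, so daylight saving is not in effect and Jortara Republic is at UTC+00:30.
20:00 UTC + 0h30m = 20:30 Jortara Republic.

20:30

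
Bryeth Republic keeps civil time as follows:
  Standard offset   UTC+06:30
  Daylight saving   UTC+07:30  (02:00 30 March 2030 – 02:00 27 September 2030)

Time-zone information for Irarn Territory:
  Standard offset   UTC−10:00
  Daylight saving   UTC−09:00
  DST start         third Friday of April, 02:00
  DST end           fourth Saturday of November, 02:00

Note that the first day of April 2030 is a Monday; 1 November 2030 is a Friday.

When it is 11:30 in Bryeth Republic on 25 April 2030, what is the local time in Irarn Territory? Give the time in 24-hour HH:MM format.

19:00

25 April 2030 falls between 30 March and 27 September, so daylight saving is in effect and Bryeth Republic is at UTC+07:30.
11:30 Bryeth Republic − 7h30m = 04:00 UTC.
1 April 2030 is a Monday, so the first Friday is April 5 and the third is April 19.
1 November 2030 is a Friday, so the first Saturday is November 2 and the fourth is November 23.
At the standard offset (UTC−10:00), 04:00 UTC − 10h = 18:00 Irarn Territory standard time (rolling into the previous day, 24 April 2030).
The standard-time date in Irarn Territory, 24 April 2030, lies within the daylight-saving period (19 April – 23 November), so Irarn Territory is on daylight time, UTC−09:00.
04:00 UTC − 9h = 19:00 Irarn Territory (rolling into the previous day, 24 April 2030).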